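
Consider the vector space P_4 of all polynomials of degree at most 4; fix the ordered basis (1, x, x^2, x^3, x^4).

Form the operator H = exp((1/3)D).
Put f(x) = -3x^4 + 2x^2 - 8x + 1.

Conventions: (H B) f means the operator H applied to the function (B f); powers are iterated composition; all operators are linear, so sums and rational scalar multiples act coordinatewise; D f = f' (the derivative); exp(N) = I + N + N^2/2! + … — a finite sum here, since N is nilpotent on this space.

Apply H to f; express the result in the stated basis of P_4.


the result is g(x) = -3x^4 - 4x^3 - (64/9)x - 40/27

order-1 term: -4x^3 + (4/3)x - 8/3
order-2 term: -2x^2 + 2/9
order-3 term: -(4/9)x
order-4 term: -1/27
the series for exp((1/3)D) f terminates at order 4
exp((1/3)D) f = -3x^4 - 4x^3 - (64/9)x - 40/27


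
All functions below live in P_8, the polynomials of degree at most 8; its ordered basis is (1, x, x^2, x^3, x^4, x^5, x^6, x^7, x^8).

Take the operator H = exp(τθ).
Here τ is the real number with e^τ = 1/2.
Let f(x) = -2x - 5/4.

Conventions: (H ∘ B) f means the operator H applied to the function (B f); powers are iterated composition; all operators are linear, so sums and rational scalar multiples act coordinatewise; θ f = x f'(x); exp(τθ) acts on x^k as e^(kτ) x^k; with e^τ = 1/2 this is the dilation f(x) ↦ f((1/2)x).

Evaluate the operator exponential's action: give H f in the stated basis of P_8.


exp(τθ) x^k = e^(kτ) x^k; with e^τ = 1/2 this sends x^k to (1/2)^k x^k
x ↦ 1/2 x
applying this coordinatewise to f: exp(τθ) f = -x - 5/4

the result is g(x) = -x - 5/4


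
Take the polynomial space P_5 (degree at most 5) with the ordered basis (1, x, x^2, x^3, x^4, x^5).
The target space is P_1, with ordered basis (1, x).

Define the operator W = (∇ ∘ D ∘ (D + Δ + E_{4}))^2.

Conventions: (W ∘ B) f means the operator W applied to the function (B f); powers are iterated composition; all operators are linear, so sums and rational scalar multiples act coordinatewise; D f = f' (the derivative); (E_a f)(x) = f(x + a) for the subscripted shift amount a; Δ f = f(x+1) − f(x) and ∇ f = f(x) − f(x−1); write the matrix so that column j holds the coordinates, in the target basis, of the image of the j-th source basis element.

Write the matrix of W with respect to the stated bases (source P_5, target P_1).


image of 1: 0
image of x: 0
image of x^2: 0
image of x^3: 0
image of x^4: 24
image of x^5: 120x + 1320
each image's coordinates form column j of the matrix

the matrix is [[0, 0, 0, 0, 24, 1320]; [0, 0, 0, 0, 0, 120]] (rows listed top to bottom)


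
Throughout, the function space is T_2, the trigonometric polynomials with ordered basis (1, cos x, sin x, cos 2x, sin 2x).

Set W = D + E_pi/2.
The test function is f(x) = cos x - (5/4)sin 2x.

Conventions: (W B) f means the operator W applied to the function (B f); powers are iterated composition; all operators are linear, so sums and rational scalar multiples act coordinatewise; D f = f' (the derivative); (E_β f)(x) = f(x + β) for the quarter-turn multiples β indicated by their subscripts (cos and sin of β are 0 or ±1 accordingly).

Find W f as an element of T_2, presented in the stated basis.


D f = -sin x - (5/2)cos 2x
E_pi/2 f = -sin x + (5/4)sin 2x
(D + E_pi/2) f = -2sin x - (5/2)cos 2x + (5/4)sin 2x

the result is g(x) = -2sin x - (5/2)cos 2x + (5/4)sin 2x


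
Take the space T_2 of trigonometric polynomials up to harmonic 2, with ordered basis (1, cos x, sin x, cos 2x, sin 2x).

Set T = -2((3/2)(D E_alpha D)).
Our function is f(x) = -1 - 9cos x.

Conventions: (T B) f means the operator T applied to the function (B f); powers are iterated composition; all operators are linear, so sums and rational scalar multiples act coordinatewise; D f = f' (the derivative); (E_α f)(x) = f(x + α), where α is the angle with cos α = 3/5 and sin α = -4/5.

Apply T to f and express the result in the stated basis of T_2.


D f = 9sin x
E_alpha D f = -(36/5)cos x + (27/5)sin x
D E_alpha D f = (27/5)cos x + (36/5)sin x
((3/2)(D E_alpha D)) f = (81/10)cos x + (54/5)sin x
(-2((3/2)(D E_alpha D))) f = -(81/5)cos x - (108/5)sin x

the result is g(x) = -(81/5)cos x - (108/5)sin x


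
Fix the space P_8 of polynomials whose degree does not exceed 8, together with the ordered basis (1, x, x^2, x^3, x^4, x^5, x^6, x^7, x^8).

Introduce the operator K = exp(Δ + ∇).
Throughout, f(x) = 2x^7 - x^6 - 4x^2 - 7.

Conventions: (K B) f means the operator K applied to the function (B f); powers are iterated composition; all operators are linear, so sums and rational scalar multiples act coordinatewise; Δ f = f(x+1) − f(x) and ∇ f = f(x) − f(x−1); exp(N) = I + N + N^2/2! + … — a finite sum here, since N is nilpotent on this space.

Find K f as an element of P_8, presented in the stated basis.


order-1 term: 28x^6 - 12x^5 + 140x^4 - 40x^3 + 84x^2 - 28x + 4
order-2 term: 168x^5 - 60x^4 + 1120x^3 - 240x^2 + 896x - 80
order-3 term: 560x^4 - 160x^3 + 3360x^2 - 480x + 1456
order-4 term: 1120x^3 - 240x^2 + 4480x - 320
order-5 term: 1344x^2 - 192x + 2240
order-6 term: 896x - 64
order-7 term: 256
the series for exp(Δ + ∇) f terminates at order 7
exp(Δ + ∇) f = 2x^7 + 27x^6 + 156x^5 + 640x^4 + 2040x^3 + 4304x^2 + 5572x + 3485

the result is g(x) = 2x^7 + 27x^6 + 156x^5 + 640x^4 + 2040x^3 + 4304x^2 + 5572x + 3485


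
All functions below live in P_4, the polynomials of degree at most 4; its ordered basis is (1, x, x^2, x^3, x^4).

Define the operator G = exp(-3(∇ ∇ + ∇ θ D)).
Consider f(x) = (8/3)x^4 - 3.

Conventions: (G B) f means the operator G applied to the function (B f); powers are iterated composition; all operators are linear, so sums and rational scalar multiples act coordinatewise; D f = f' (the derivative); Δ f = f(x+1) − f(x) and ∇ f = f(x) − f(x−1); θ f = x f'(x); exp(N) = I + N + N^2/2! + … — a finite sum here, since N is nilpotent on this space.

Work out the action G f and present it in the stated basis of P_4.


order-1 term: -384x^2 + 480x - 208
order-2 term: 2304
the series for exp(-3(∇ ∇ + ∇ θ D)) f terminates at order 2
exp(-3(∇ ∇ + ∇ θ D)) f = (8/3)x^4 - 384x^2 + 480x + 2093

g(x) = (8/3)x^4 - 384x^2 + 480x + 2093


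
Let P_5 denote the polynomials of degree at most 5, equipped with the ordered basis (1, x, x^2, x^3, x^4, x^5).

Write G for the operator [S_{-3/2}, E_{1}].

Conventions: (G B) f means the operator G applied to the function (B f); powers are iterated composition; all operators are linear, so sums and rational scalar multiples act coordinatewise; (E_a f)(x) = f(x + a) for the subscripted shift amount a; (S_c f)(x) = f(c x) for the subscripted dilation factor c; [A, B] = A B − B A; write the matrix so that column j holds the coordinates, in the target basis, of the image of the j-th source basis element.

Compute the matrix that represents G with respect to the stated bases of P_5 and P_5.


image of 1: 0
image of x: 5/2
image of x^2: -(15/2)x - 5/4
image of x^3: (135/8)x^2 + (45/8)x + 35/8
image of x^4: -(135/4)x^3 - (135/8)x^2 - (105/4)x - 65/16
image of x^5: (2025/32)x^4 + (675/16)x^3 + (1575/16)x^2 + (975/32)x + 275/32
each image's coordinates form column j of the matrix

the matrix is [[0, 5/2, -5/4, 35/8, -65/16, 275/32]; [0, 0, -15/2, 45/8, -105/4, 975/32]; [0, 0, 0, 135/8, -135/8, 1575/16]; [0, 0, 0, 0, -135/4, 675/16]; [0, 0, 0, 0, 0, 2025/32]; [0, 0, 0, 0, 0, 0]] (rows listed top to bottom)


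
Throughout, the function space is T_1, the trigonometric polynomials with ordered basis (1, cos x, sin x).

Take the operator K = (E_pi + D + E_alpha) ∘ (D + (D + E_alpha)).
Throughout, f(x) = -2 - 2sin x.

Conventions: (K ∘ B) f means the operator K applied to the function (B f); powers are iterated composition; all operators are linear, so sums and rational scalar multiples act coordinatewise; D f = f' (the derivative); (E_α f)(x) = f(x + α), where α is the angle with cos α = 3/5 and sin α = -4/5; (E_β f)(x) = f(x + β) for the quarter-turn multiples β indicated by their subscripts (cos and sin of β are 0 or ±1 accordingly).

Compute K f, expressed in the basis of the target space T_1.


the image equals g(x) = -4 + (18/25)cos x + (24/25)sin x

D f = -2cos x
D f = -2cos x
E_alpha f = -2 + (8/5)cos x - (6/5)sin x
(D + E_alpha) f = -2 - (2/5)cos x - (6/5)sin x
(D + (D + E_alpha)) f = -2 - (12/5)cos x - (6/5)sin x
E_pi (D + (D + E_alpha)) f = -2 + (12/5)cos x + (6/5)sin x
D (D + (D + E_alpha)) f = -(6/5)cos x + (12/5)sin x
E_alpha (D + (D + E_alpha)) f = -2 - (12/25)cos x - (66/25)sin x
(E_pi + D + E_alpha) (D + (D + E_alpha)) f = -4 + (18/25)cos x + (24/25)sin x


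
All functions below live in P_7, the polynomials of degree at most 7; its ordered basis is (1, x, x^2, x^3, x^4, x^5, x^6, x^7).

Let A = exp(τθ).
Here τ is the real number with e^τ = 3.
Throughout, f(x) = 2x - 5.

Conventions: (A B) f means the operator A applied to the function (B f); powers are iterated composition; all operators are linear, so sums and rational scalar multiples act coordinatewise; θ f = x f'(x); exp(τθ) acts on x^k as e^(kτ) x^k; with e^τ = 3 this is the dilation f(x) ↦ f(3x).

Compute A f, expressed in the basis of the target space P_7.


g(x) = 6x - 5

exp(τθ) x^k = e^(kτ) x^k; with e^τ = 3 this sends x^k to 3^k x^k
x ↦ 3 x
applying this coordinatewise to f: exp(τθ) f = 6x - 5


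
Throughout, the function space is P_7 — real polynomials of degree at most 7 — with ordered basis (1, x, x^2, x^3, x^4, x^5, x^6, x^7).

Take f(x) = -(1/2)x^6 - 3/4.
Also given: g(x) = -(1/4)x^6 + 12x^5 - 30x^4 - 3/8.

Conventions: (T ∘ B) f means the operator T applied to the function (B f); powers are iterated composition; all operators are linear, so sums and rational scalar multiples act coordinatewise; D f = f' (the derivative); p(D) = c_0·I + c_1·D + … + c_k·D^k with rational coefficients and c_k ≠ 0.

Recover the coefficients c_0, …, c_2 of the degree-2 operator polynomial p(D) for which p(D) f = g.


D^0 f = -(1/2)x^6 - 3/4
D^1 f = -3x^5
D^2 f = -15x^4
matching coefficients of g against c_0 f + c_1 Df + … from the top degree down determines the c_i
solution: c_0 = 1/2, c_1 = -4, c_2 = 2

p(D) = (1/2)·I − 4·D + 2·D^2, i.e. c_0 = 1/2, c_1 = -4, c_2 = 2


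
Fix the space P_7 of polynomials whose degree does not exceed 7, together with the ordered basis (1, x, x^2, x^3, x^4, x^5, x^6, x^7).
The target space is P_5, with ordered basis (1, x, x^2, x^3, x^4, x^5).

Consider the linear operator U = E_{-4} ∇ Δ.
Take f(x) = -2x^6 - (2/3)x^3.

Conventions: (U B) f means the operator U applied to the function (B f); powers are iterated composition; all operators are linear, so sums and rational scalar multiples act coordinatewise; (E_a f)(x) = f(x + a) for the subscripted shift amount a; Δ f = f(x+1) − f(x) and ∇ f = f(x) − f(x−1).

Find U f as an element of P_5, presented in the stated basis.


Δ f = -12x^5 - 30x^4 - 40x^3 - 32x^2 - 14x - 8/3
∇ Δ f = -60x^4 - 60x^2 - 4x - 4
E_{-4} ∇ Δ f = -60x^4 + 960x^3 - 5820x^2 + 15836x - 16308

the result is g(x) = -60x^4 + 960x^3 - 5820x^2 + 15836x - 16308


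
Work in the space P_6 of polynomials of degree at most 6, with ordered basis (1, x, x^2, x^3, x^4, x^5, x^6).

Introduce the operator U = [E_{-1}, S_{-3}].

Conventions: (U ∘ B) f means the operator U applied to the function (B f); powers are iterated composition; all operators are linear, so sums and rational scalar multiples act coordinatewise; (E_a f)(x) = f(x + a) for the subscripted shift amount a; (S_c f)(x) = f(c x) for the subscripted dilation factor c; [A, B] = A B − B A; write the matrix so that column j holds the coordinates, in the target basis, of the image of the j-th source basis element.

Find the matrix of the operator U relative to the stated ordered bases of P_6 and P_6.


the matrix is [[0, 4, 8, 28, 80, 244, 728]; [0, 0, -24, -72, -336, -1200, -4392]; [0, 0, 0, 108, 432, 2520, 10800]; [0, 0, 0, 0, -432, -2160, -15120]; [0, 0, 0, 0, 0, 1620, 9720]; [0, 0, 0, 0, 0, 0, -5832]; [0, 0, 0, 0, 0, 0, 0]] (rows listed top to bottom)

image of 1: 0
image of x: 4
image of x^2: -24x + 8
image of x^3: 108x^2 - 72x + 28
image of x^4: -432x^3 + 432x^2 - 336x + 80
image of x^5: 1620x^4 - 2160x^3 + 2520x^2 - 1200x + 244
image of x^6: -5832x^5 + 9720x^4 - 15120x^3 + 10800x^2 - 4392x + 728
each image's coordinates form column j of the matrix


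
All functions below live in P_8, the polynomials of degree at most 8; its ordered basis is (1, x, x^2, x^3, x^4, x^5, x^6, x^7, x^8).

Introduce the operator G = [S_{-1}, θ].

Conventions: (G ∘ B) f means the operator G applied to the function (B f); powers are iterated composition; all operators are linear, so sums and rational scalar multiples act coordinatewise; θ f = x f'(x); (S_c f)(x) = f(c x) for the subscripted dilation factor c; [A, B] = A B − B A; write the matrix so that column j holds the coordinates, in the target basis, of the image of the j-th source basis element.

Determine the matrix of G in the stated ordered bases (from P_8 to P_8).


the matrix is [[0, 0, 0, 0, 0, 0, 0, 0, 0]; [0, 0, 0, 0, 0, 0, 0, 0, 0]; [0, 0, 0, 0, 0, 0, 0, 0, 0]; [0, 0, 0, 0, 0, 0, 0, 0, 0]; [0, 0, 0, 0, 0, 0, 0, 0, 0]; [0, 0, 0, 0, 0, 0, 0, 0, 0]; [0, 0, 0, 0, 0, 0, 0, 0, 0]; [0, 0, 0, 0, 0, 0, 0, 0, 0]; [0, 0, 0, 0, 0, 0, 0, 0, 0]] (rows listed top to bottom)

image of 1: 0
image of x: 0
image of x^2: 0
image of x^3: 0
image of x^4: 0
image of x^5: 0
image of x^6: 0
image of x^7: 0
image of x^8: 0
each image's coordinates form column j of the matrix


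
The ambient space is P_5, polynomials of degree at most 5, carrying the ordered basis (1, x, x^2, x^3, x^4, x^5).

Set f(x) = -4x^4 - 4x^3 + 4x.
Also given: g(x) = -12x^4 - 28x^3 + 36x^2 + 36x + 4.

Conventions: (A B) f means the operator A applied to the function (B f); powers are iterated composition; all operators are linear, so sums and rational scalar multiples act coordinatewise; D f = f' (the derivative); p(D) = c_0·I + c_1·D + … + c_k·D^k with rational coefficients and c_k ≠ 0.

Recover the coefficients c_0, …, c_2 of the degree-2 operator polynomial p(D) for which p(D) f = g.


D^0 f = -4x^4 - 4x^3 + 4x
D^1 f = -16x^3 - 12x^2 + 4
D^2 f = -48x^2 - 24x
matching coefficients of g against c_0 f + c_1 Df + … from the top degree down determines the c_i
solution: c_0 = 3, c_1 = 1, c_2 = -1

c_0 = 3, c_1 = 1, c_2 = -1


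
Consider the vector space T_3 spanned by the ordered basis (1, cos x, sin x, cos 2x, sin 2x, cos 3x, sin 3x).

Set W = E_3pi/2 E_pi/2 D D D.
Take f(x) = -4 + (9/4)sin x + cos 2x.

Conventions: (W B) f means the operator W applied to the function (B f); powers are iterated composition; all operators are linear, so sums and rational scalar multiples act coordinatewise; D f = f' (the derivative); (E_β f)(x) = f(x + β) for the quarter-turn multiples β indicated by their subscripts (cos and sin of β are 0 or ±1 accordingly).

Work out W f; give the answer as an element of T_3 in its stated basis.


D f = (9/4)cos x - 2sin 2x
D D f = -(9/4)sin x - 4cos 2x
D D D f = -(9/4)cos x + 8sin 2x
E_pi/2 (D D D) f = (9/4)sin x - 8sin 2x
E_3pi/2 E_pi/2 (D D D) f = -(9/4)cos x + 8sin 2x

the image equals g(x) = -(9/4)cos x + 8sin 2x


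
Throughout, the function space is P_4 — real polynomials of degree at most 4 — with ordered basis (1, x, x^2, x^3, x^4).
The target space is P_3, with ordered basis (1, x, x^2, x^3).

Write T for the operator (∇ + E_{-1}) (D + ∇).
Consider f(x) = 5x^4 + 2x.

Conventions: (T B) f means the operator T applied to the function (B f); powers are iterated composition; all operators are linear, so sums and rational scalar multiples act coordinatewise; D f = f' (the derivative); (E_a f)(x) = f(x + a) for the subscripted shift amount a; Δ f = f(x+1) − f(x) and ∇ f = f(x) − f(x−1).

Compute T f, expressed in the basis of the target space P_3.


g(x) = 40x^3 - 30x^2 + 20x - 1

D f = 20x^3 + 2
∇ f = 20x^3 - 30x^2 + 20x - 3
(D + ∇) f = 40x^3 - 30x^2 + 20x - 1
∇ (D + ∇) f = 120x^2 - 180x + 90
E_{-1} (D + ∇) f = 40x^3 - 150x^2 + 200x - 91
(∇ + E_{-1}) (D + ∇) f = 40x^3 - 30x^2 + 20x - 1


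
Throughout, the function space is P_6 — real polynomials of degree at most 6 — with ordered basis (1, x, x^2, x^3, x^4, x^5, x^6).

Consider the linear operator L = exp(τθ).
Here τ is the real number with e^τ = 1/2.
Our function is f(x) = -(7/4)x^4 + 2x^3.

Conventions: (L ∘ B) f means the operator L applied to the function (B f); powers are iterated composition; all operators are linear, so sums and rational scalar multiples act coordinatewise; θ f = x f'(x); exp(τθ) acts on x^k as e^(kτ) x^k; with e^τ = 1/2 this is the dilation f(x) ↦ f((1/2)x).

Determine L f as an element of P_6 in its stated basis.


the result is g(x) = -(7/64)x^4 + (1/4)x^3

exp(τθ) x^k = e^(kτ) x^k; with e^τ = 1/2 this sends x^k to (1/2)^k x^k
x^3 ↦ 1/8 x^3
x^4 ↦ 1/16 x^4
applying this coordinatewise to f: exp(τθ) f = -(7/64)x^4 + (1/4)x^3


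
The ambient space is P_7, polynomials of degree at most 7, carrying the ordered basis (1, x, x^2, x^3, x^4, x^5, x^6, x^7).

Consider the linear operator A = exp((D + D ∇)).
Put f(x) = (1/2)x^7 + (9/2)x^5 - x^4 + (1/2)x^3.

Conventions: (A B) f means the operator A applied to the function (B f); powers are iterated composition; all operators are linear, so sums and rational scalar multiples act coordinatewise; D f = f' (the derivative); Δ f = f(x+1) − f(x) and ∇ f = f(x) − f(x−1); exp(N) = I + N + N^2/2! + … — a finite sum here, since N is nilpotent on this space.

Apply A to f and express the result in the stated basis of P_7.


order-1 term: (7/2)x^6 + 21x^5 - 30x^4 + 156x^3 - 198x^2 + 126x - 63/2
order-2 term: (21/2)x^5 + 105x^4 + 45x^3 - 156x^2 + (1215/2)x - 471
order-3 term: (35/2)x^4 + 210x^3 + 360x^2 - 364x + 176
order-4 term: (35/2)x^3 + 210x^2 + (885/2)x - 51
order-5 term: (21/2)x^2 + 105x + 162
order-6 term: (7/2)x + 21
order-7 term: 1/2
the series for exp((D + D ∇)) f terminates at order 7
exp((D + D ∇)) f = (1/2)x^7 + (7/2)x^6 + 36x^5 + (183/2)x^4 + 429x^3 + (453/2)x^2 + (1841/2)x - 194

the result is g(x) = (1/2)x^7 + (7/2)x^6 + 36x^5 + (183/2)x^4 + 429x^3 + (453/2)x^2 + (1841/2)x - 194


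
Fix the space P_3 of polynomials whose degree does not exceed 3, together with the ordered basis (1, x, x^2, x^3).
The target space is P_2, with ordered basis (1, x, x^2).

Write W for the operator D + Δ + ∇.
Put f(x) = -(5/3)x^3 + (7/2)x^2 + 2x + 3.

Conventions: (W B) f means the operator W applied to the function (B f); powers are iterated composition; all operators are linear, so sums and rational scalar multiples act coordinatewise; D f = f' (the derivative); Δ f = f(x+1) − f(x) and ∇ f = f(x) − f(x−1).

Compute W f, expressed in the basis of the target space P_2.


D f = -5x^2 + 7x + 2
Δ f = -5x^2 + 2x + 23/6
∇ f = -5x^2 + 12x - 19/6
(D + Δ + ∇) f = -15x^2 + 21x + 8/3

the image equals g(x) = -15x^2 + 21x + 8/3


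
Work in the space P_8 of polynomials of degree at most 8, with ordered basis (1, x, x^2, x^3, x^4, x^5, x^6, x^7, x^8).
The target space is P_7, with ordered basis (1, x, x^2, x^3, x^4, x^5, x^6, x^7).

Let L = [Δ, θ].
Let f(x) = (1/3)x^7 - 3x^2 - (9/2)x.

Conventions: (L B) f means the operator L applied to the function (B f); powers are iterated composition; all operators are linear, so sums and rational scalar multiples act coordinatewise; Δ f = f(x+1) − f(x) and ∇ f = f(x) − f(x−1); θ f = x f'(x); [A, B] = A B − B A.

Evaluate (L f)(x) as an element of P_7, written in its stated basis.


the result is g(x) = (7/3)x^6 + 14x^5 + 35x^4 + (140/3)x^3 + 35x^2 + 8x - 49/6

θ f = (7/3)x^7 - 6x^2 - (9/2)x
Δ θ f = (49/3)x^6 + 49x^5 + (245/3)x^4 + (245/3)x^3 + 49x^2 + (13/3)x - 49/6
Δ f = (7/3)x^6 + 7x^5 + (35/3)x^4 + (35/3)x^3 + 7x^2 - (11/3)x - 43/6
θ Δ f = 14x^6 + 35x^5 + (140/3)x^4 + 35x^3 + 14x^2 - (11/3)x
[Δ, θ] f = (7/3)x^6 + 14x^5 + 35x^4 + (140/3)x^3 + 35x^2 + 8x - 49/6


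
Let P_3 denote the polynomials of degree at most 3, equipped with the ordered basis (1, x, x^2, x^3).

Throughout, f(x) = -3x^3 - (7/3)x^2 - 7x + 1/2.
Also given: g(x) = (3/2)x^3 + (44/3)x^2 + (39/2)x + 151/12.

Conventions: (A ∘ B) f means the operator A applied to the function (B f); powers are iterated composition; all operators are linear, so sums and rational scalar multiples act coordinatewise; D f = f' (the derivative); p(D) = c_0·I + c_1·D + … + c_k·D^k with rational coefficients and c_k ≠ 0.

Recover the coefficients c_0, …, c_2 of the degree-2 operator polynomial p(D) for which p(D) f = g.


c_0 = -1/2, c_1 = -3/2, c_2 = -1/2

D^0 f = -3x^3 - (7/3)x^2 - 7x + 1/2
D^1 f = -9x^2 - (14/3)x - 7
D^2 f = -18x - 14/3
matching coefficients of g against c_0 f + c_1 Df + … from the top degree down determines the c_i
solution: c_0 = -1/2, c_1 = -3/2, c_2 = -1/2


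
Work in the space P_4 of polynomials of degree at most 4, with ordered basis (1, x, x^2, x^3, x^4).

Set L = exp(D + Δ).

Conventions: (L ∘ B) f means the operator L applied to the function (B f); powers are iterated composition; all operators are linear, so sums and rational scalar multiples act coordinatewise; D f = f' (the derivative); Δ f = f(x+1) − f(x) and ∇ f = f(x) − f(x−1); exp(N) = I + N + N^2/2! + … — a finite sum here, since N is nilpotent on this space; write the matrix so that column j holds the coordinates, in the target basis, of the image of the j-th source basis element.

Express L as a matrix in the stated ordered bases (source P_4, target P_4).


the matrix is [[1, 2, 5, 15, 52]; [0, 1, 4, 15, 60]; [0, 0, 1, 6, 30]; [0, 0, 0, 1, 8]; [0, 0, 0, 0, 1]] (rows listed top to bottom)

image of 1: 1
image of x: x + 2
image of x^2: x^2 + 4x + 5
image of x^3: x^3 + 6x^2 + 15x + 15
image of x^4: x^4 + 8x^3 + 30x^2 + 60x + 52
each image's coordinates form column j of the matrix


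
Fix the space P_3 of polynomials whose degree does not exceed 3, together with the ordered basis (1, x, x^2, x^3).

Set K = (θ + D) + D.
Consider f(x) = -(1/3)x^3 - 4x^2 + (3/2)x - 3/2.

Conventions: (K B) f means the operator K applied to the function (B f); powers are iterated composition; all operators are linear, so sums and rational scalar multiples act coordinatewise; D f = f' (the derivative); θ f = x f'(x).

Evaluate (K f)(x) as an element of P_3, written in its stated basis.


θ f = -x^3 - 8x^2 + (3/2)x
D f = -x^2 - 8x + 3/2
(θ + D) f = -x^3 - 9x^2 - (13/2)x + 3/2
D f = -x^2 - 8x + 3/2
((θ + D) + D) f = -x^3 - 10x^2 - (29/2)x + 3

the image equals g(x) = -x^3 - 10x^2 - (29/2)x + 3


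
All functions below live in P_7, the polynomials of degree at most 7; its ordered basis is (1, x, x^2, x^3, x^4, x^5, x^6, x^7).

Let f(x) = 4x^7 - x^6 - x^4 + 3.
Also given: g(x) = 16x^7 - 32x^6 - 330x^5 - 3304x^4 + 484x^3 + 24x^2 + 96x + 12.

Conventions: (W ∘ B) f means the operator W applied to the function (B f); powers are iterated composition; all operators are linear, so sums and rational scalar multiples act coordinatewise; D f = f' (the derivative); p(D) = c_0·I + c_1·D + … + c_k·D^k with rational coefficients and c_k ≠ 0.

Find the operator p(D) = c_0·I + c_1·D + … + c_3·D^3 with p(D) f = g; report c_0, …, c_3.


c_0 = 4, c_1 = -1, c_2 = -2, c_3 = -4

D^0 f = 4x^7 - x^6 - x^4 + 3
D^1 f = 28x^6 - 6x^5 - 4x^3
D^2 f = 168x^5 - 30x^4 - 12x^2
D^3 f = 840x^4 - 120x^3 - 24x
matching coefficients of g against c_0 f + c_1 Df + … from the top degree down determines the c_i
solution: c_0 = 4, c_1 = -1, c_2 = -2, c_3 = -4


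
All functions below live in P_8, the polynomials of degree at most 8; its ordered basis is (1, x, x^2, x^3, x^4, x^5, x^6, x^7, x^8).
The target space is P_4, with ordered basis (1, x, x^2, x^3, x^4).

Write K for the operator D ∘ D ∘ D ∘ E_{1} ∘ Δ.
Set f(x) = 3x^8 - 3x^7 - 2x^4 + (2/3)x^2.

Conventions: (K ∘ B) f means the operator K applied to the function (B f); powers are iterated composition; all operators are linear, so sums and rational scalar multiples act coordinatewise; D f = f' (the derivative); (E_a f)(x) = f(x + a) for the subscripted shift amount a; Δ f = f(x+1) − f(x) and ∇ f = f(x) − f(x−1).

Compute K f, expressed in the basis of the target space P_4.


g(x) = 5040x^4 + 27720x^3 + 59220x^2 + 57960x + 21750

Δ f = 24x^7 + 63x^6 + 105x^5 + 105x^4 + 55x^3 + 9x^2 - (11/3)x - 4/3
E_{1} Δ f = 24x^7 + 231x^6 + 987x^5 + 2415x^4 + 3625x^3 + 3303x^2 + (5011/3)x + 356
D E_{1} Δ f = 168x^6 + 1386x^5 + 4935x^4 + 9660x^3 + 10875x^2 + 6606x + 5011/3
D D E_{1} Δ f = 1008x^5 + 6930x^4 + 19740x^3 + 28980x^2 + 21750x + 6606
D (D ∘ D ∘ E_{1}) Δ f = 5040x^4 + 27720x^3 + 59220x^2 + 57960x + 21750


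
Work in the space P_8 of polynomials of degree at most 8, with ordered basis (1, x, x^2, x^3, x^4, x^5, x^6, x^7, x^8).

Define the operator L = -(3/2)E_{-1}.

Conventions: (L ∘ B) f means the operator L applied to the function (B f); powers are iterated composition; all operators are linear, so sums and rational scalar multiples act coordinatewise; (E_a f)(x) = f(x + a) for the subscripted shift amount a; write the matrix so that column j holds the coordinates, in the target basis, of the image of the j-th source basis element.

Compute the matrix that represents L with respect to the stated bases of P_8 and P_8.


image of 1: -3/2
image of x: -(3/2)x + 3/2
image of x^2: -(3/2)x^2 + 3x - 3/2
image of x^3: -(3/2)x^3 + (9/2)x^2 - (9/2)x + 3/2
image of x^4: -(3/2)x^4 + 6x^3 - 9x^2 + 6x - 3/2
image of x^5: -(3/2)x^5 + (15/2)x^4 - 15x^3 + 15x^2 - (15/2)x + 3/2
image of x^6: -(3/2)x^6 + 9x^5 - (45/2)x^4 + 30x^3 - (45/2)x^2 + 9x - 3/2
image of x^7: -(3/2)x^7 + (21/2)x^6 - (63/2)x^5 + (105/2)x^4 - (105/2)x^3 + (63/2)x^2 - (21/2)x + 3/2
image of x^8: -(3/2)x^8 + 12x^7 - 42x^6 + 84x^5 - 105x^4 + 84x^3 - 42x^2 + 12x - 3/2
each image's coordinates form column j of the matrix

the matrix is [[-3/2, 3/2, -3/2, 3/2, -3/2, 3/2, -3/2, 3/2, -3/2]; [0, -3/2, 3, -9/2, 6, -15/2, 9, -21/2, 12]; [0, 0, -3/2, 9/2, -9, 15, -45/2, 63/2, -42]; [0, 0, 0, -3/2, 6, -15, 30, -105/2, 84]; [0, 0, 0, 0, -3/2, 15/2, -45/2, 105/2, -105]; [0, 0, 0, 0, 0, -3/2, 9, -63/2, 84]; [0, 0, 0, 0, 0, 0, -3/2, 21/2, -42]; [0, 0, 0, 0, 0, 0, 0, -3/2, 12]; [0, 0, 0, 0, 0, 0, 0, 0, -3/2]] (rows listed top to bottom)


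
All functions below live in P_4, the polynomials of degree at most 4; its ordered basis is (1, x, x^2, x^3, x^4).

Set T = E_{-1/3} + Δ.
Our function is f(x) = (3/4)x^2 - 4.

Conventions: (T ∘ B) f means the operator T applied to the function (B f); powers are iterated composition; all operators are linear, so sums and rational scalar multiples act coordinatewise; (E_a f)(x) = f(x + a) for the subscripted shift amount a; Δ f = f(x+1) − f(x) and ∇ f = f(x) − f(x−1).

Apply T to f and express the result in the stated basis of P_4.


g(x) = (3/4)x^2 + x - 19/6

E_{-1/3} f = (3/4)x^2 - (1/2)x - 47/12
Δ f = (3/2)x + 3/4
(E_{-1/3} + Δ) f = (3/4)x^2 + x - 19/6


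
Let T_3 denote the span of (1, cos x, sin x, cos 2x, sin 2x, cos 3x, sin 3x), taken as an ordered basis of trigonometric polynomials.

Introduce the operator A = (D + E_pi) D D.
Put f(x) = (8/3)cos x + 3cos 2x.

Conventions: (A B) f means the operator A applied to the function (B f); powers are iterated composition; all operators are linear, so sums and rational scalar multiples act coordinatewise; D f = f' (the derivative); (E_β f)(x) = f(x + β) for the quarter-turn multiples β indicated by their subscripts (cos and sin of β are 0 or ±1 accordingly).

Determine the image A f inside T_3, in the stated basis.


D f = -(8/3)sin x - 6sin 2x
D D f = -(8/3)cos x - 12cos 2x
D D D f = (8/3)sin x + 24sin 2x
E_pi D D f = (8/3)cos x - 12cos 2x
(D + E_pi) D D f = (8/3)cos x + (8/3)sin x - 12cos 2x + 24sin 2x

the image equals g(x) = (8/3)cos x + (8/3)sin x - 12cos 2x + 24sin 2x


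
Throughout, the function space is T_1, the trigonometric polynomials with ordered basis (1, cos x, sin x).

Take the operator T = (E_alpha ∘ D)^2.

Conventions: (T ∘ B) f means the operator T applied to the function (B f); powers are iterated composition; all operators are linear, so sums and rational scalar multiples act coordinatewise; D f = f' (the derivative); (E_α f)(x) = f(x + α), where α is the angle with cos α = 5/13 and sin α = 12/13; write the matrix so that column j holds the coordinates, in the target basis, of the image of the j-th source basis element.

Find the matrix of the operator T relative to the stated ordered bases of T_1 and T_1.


the matrix is [[0, 0, 0]; [0, 119/169, -120/169]; [0, 120/169, 119/169]] (rows listed top to bottom)

image of 1: 0
image of cos x: (119/169)cos x + (120/169)sin x
image of sin x: -(120/169)cos x + (119/169)sin x
each image's coordinates form column j of the matrix


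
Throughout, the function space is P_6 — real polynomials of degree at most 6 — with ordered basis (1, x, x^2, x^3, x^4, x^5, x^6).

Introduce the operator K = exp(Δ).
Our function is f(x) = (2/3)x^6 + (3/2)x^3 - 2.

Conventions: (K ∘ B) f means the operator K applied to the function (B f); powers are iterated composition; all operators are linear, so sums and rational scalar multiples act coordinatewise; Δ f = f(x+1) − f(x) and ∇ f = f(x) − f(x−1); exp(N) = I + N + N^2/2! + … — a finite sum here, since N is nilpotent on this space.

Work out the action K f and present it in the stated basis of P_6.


order-1 term: 4x^5 + 10x^4 + (40/3)x^3 + (29/2)x^2 + (17/2)x + 13/6
order-2 term: 10x^4 + 40x^3 + 70x^2 + (129/2)x + 151/6
order-3 term: (40/3)x^3 + 60x^2 + 100x + 123/2
order-4 term: 10x^2 + 40x + 130/3
order-5 term: 4x + 10
order-6 term: 2/3
the series for exp(Δ) f terminates at order 6
exp(Δ) f = (2/3)x^6 + 4x^5 + 20x^4 + (409/6)x^3 + (309/2)x^2 + 217x + 845/6

the result is g(x) = (2/3)x^6 + 4x^5 + 20x^4 + (409/6)x^3 + (309/2)x^2 + 217x + 845/6


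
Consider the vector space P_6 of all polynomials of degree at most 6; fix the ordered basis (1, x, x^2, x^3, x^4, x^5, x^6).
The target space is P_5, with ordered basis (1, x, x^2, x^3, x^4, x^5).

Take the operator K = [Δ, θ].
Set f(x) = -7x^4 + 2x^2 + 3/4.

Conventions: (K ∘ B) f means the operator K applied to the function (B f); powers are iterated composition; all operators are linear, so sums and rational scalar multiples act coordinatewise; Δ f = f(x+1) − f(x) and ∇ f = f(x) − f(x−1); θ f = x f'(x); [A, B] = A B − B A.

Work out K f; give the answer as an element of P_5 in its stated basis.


θ f = -28x^4 + 4x^2
Δ θ f = -112x^3 - 168x^2 - 104x - 24
Δ f = -28x^3 - 42x^2 - 24x - 5
θ Δ f = -84x^3 - 84x^2 - 24x
[Δ, θ] f = -28x^3 - 84x^2 - 80x - 24

g(x) = -28x^3 - 84x^2 - 80x - 24


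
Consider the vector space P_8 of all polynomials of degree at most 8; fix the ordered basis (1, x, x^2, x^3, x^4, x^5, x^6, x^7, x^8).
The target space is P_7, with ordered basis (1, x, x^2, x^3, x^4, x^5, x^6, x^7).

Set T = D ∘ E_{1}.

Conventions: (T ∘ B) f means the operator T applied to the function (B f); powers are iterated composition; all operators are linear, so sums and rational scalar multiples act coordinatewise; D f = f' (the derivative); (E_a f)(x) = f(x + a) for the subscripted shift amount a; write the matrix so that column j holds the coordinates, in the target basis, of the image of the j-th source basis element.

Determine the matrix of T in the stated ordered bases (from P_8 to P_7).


image of 1: 0
image of x: 1
image of x^2: 2x + 2
image of x^3: 3x^2 + 6x + 3
image of x^4: 4x^3 + 12x^2 + 12x + 4
image of x^5: 5x^4 + 20x^3 + 30x^2 + 20x + 5
image of x^6: 6x^5 + 30x^4 + 60x^3 + 60x^2 + 30x + 6
image of x^7: 7x^6 + 42x^5 + 105x^4 + 140x^3 + 105x^2 + 42x + 7
image of x^8: 8x^7 + 56x^6 + 168x^5 + 280x^4 + 280x^3 + 168x^2 + 56x + 8
each image's coordinates form column j of the matrix

the matrix is [[0, 1, 2, 3, 4, 5, 6, 7, 8]; [0, 0, 2, 6, 12, 20, 30, 42, 56]; [0, 0, 0, 3, 12, 30, 60, 105, 168]; [0, 0, 0, 0, 4, 20, 60, 140, 280]; [0, 0, 0, 0, 0, 5, 30, 105, 280]; [0, 0, 0, 0, 0, 0, 6, 42, 168]; [0, 0, 0, 0, 0, 0, 0, 7, 56]; [0, 0, 0, 0, 0, 0, 0, 0, 8]] (rows listed top to bottom)


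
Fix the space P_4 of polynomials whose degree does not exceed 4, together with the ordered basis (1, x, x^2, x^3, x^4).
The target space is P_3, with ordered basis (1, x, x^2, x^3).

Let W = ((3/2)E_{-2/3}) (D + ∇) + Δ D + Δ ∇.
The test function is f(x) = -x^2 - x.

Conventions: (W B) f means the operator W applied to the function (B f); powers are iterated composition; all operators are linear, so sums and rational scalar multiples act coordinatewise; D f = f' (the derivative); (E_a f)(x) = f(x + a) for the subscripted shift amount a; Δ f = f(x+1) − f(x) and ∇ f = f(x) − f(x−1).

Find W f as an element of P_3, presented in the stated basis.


D f = -2x - 1
∇ f = -2x
(D + ∇) f = -4x - 1
E_{-2/3} (D + ∇) f = -4x + 5/3
((3/2)E_{-2/3}) (D + ∇) f = -6x + 5/2
D f = -2x - 1
Δ D f = -2
∇ f = -2x
Δ ∇ f = -2
(((3/2)E_{-2/3}) (D + ∇) + Δ D + Δ ∇) f = -6x - 3/2

g(x) = -6x - 3/2


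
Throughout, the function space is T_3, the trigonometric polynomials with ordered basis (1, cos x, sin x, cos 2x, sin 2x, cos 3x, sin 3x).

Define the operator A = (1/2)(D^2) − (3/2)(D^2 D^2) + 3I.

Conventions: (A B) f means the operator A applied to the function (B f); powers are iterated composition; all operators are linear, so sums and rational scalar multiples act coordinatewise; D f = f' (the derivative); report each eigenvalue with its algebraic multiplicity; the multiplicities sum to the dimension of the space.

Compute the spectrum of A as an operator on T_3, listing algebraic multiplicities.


λ = -123 (multiplicity 2), λ = -23 (multiplicity 2), λ = 1 (multiplicity 2), λ = 3 (multiplicity 1)

image of 1: 3
image of cos x: cos x
image of sin x: sin x
image of cos 2x: -23cos 2x
image of sin 2x: -23sin 2x
image of cos 3x: -123cos 3x
image of sin 3x: -123sin 3x
the matrix is diagonal; its diagonal is (3, 1, 1, -23, -23, -123, -123)
for a triangular matrix the eigenvalues are the diagonal entries, with algebraic multiplicity their repetition count


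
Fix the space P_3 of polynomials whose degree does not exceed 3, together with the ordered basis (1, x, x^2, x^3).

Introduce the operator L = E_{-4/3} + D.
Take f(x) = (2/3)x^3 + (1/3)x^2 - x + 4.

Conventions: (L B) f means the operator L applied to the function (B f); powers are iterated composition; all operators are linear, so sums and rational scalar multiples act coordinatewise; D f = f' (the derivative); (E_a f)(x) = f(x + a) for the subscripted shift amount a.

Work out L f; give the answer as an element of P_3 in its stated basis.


the result is g(x) = (2/3)x^3 - (1/3)x^2 + (7/3)x + 271/81

E_{-4/3} f = (2/3)x^3 - (7/3)x^2 + (5/3)x + 352/81
D f = 2x^2 + (2/3)x - 1
(E_{-4/3} + D) f = (2/3)x^3 - (1/3)x^2 + (7/3)x + 271/81


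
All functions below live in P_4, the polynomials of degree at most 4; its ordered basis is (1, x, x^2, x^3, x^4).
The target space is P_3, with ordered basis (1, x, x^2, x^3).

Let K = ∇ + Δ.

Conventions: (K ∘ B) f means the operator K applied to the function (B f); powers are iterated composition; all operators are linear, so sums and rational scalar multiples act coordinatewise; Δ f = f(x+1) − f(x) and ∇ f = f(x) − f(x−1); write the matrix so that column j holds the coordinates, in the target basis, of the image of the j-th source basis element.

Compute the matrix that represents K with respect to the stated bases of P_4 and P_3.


image of 1: 0
image of x: 2
image of x^2: 4x
image of x^3: 6x^2 + 2
image of x^4: 8x^3 + 8x
each image's coordinates form column j of the matrix

the matrix is [[0, 2, 0, 2, 0]; [0, 0, 4, 0, 8]; [0, 0, 0, 6, 0]; [0, 0, 0, 0, 8]] (rows listed top to bottom)


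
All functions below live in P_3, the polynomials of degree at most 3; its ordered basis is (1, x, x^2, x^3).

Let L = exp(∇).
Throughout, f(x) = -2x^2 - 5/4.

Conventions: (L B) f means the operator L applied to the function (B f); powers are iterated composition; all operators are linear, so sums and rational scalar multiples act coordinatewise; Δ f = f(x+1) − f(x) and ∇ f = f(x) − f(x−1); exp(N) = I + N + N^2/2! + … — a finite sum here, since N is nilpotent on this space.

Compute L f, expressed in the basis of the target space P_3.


the result is g(x) = -2x^2 - 4x - 5/4

order-1 term: -4x + 2
order-2 term: -2
the series for exp(∇) f terminates at order 2
exp(∇) f = -2x^2 - 4x - 5/4


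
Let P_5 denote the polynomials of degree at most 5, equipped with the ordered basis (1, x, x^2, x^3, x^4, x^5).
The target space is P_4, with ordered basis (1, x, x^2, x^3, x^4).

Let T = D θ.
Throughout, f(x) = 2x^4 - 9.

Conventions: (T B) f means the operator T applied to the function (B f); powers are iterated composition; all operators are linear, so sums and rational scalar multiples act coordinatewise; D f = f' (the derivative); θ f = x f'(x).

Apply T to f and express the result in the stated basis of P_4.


θ f = 8x^4
D θ f = 32x^3

g(x) = 32x^3


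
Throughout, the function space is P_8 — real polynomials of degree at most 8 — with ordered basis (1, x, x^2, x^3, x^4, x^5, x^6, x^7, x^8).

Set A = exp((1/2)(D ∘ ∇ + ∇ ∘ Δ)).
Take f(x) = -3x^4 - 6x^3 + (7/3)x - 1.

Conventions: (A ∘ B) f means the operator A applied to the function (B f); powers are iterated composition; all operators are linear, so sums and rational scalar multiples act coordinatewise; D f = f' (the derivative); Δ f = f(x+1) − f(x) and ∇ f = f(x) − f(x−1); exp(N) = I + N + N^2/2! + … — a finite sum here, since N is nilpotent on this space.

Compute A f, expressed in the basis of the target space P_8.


order-1 term: -36x^2 - 18x
order-2 term: -36
the series for exp((1/2)(D ∘ ∇ + ∇ ∘ Δ)) f terminates at order 2
exp((1/2)(D ∘ ∇ + ∇ ∘ Δ)) f = -3x^4 - 6x^3 - 36x^2 - (47/3)x - 37

g(x) = -3x^4 - 6x^3 - 36x^2 - (47/3)x - 37


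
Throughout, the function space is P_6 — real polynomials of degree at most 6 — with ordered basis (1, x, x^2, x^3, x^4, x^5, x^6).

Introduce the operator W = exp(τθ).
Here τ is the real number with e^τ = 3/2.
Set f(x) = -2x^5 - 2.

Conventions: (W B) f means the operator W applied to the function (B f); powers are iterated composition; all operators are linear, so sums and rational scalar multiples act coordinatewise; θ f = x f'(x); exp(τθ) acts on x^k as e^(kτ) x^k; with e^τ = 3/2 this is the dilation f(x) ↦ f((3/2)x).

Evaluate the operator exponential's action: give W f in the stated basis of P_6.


the image equals g(x) = -(243/16)x^5 - 2

exp(τθ) x^k = e^(kτ) x^k; with e^τ = 3/2 this sends x^k to (3/2)^k x^k
x^5 ↦ 243/32 x^5
applying this coordinatewise to f: exp(τθ) f = -(243/16)x^5 - 2


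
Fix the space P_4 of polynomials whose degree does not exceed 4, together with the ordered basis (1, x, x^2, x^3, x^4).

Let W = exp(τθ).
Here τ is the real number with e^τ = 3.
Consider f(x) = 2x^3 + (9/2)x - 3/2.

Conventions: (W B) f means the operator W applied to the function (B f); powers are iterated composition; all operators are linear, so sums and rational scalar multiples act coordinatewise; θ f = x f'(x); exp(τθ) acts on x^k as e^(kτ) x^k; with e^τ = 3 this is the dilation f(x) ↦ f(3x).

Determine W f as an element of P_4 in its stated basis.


exp(τθ) x^k = e^(kτ) x^k; with e^τ = 3 this sends x^k to 3^k x^k
x ↦ 3 x
x^3 ↦ 27 x^3
applying this coordinatewise to f: exp(τθ) f = 54x^3 + (27/2)x - 3/2

the result is g(x) = 54x^3 + (27/2)x - 3/2


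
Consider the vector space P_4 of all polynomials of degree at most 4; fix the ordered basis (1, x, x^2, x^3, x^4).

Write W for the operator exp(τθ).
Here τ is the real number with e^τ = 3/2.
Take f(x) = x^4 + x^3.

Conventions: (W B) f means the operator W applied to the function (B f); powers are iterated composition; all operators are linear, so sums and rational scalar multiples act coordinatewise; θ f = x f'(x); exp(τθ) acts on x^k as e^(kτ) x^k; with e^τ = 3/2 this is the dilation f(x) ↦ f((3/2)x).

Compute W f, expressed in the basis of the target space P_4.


exp(τθ) x^k = e^(kτ) x^k; with e^τ = 3/2 this sends x^k to (3/2)^k x^k
x^3 ↦ 27/8 x^3
x^4 ↦ 81/16 x^4
applying this coordinatewise to f: exp(τθ) f = (81/16)x^4 + (27/8)x^3

g(x) = (81/16)x^4 + (27/8)x^3
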